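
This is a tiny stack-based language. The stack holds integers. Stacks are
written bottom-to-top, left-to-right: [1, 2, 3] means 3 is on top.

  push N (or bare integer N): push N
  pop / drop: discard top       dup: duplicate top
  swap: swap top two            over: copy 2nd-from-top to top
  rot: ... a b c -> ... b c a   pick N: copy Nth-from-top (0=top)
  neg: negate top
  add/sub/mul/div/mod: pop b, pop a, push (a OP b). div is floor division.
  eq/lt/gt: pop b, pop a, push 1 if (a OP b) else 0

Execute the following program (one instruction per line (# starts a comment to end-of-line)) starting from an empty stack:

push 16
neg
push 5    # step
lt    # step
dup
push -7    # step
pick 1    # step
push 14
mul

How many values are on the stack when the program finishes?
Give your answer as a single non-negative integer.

Answer: 4

Derivation:
After 'push 16': stack = [16] (depth 1)
After 'neg': stack = [-16] (depth 1)
After 'push 5': stack = [-16, 5] (depth 2)
After 'lt': stack = [1] (depth 1)
After 'dup': stack = [1, 1] (depth 2)
After 'push -7': stack = [1, 1, -7] (depth 3)
After 'pick 1': stack = [1, 1, -7, 1] (depth 4)
After 'push 14': stack = [1, 1, -7, 1, 14] (depth 5)
After 'mul': stack = [1, 1, -7, 14] (depth 4)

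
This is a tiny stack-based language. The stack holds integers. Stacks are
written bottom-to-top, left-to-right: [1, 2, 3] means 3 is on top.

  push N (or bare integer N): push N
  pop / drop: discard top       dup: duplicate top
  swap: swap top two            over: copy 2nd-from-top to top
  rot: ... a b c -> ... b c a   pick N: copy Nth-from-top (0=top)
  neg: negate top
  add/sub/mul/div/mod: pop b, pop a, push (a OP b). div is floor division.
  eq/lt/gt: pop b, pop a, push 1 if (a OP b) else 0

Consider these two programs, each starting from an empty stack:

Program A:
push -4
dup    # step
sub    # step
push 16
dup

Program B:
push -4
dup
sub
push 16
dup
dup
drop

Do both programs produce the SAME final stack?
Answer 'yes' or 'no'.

Program A trace:
  After 'push -4': [-4]
  After 'dup': [-4, -4]
  After 'sub': [0]
  After 'push 16': [0, 16]
  After 'dup': [0, 16, 16]
Program A final stack: [0, 16, 16]

Program B trace:
  After 'push -4': [-4]
  After 'dup': [-4, -4]
  After 'sub': [0]
  After 'push 16': [0, 16]
  After 'dup': [0, 16, 16]
  After 'dup': [0, 16, 16, 16]
  After 'drop': [0, 16, 16]
Program B final stack: [0, 16, 16]
Same: yes

Answer: yes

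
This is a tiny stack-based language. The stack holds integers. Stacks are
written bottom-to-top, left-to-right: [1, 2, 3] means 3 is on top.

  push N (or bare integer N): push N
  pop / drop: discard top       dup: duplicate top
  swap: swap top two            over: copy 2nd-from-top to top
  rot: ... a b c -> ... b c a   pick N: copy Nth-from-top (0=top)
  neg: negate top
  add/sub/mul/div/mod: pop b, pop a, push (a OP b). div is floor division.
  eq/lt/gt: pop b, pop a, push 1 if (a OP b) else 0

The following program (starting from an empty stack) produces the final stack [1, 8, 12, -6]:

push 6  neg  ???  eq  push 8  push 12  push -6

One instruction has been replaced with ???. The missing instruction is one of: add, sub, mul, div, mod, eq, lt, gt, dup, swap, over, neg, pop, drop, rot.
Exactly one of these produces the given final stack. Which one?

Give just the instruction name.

Stack before ???: [-6]
Stack after ???:  [-6, -6]
The instruction that transforms [-6] -> [-6, -6] is: dup

Answer: dup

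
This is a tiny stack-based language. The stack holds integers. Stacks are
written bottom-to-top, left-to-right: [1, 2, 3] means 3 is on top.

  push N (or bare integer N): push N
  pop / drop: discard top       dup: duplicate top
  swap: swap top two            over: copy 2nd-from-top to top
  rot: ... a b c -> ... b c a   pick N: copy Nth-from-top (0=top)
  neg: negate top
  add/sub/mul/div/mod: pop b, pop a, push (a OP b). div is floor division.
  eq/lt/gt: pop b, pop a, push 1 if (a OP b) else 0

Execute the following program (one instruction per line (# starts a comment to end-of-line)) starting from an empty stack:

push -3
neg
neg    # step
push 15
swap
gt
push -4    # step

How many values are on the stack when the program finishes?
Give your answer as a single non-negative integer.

Answer: 2

Derivation:
After 'push -3': stack = [-3] (depth 1)
After 'neg': stack = [3] (depth 1)
After 'neg': stack = [-3] (depth 1)
After 'push 15': stack = [-3, 15] (depth 2)
After 'swap': stack = [15, -3] (depth 2)
After 'gt': stack = [1] (depth 1)
After 'push -4': stack = [1, -4] (depth 2)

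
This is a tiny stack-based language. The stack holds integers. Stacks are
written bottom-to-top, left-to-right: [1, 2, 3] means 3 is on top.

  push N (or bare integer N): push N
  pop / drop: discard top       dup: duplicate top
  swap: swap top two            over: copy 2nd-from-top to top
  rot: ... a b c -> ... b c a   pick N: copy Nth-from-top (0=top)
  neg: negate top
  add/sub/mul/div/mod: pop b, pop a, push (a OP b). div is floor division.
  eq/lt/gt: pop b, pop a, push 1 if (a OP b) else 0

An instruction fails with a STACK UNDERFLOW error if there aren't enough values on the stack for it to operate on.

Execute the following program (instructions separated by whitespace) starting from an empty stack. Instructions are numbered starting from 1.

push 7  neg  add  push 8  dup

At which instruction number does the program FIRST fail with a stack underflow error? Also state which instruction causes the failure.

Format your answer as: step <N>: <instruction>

Answer: step 3: add

Derivation:
Step 1 ('push 7'): stack = [7], depth = 1
Step 2 ('neg'): stack = [-7], depth = 1
Step 3 ('add'): needs 2 value(s) but depth is 1 — STACK UNDERFLOW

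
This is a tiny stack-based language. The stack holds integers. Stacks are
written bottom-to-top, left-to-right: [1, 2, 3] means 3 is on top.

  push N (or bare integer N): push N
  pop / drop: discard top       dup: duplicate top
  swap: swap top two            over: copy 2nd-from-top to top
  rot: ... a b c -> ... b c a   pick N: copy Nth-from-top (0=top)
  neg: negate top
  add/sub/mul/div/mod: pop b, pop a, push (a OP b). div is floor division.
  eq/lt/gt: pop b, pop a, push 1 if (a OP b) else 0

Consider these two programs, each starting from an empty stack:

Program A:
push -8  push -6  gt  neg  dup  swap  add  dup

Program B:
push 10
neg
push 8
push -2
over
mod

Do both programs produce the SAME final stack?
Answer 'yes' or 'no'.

Program A trace:
  After 'push -8': [-8]
  After 'push -6': [-8, -6]
  After 'gt': [0]
  After 'neg': [0]
  After 'dup': [0, 0]
  After 'swap': [0, 0]
  After 'add': [0]
  After 'dup': [0, 0]
Program A final stack: [0, 0]

Program B trace:
  After 'push 10': [10]
  After 'neg': [-10]
  After 'push 8': [-10, 8]
  After 'push -2': [-10, 8, -2]
  After 'over': [-10, 8, -2, 8]
  After 'mod': [-10, 8, 6]
Program B final stack: [-10, 8, 6]
Same: no

Answer: no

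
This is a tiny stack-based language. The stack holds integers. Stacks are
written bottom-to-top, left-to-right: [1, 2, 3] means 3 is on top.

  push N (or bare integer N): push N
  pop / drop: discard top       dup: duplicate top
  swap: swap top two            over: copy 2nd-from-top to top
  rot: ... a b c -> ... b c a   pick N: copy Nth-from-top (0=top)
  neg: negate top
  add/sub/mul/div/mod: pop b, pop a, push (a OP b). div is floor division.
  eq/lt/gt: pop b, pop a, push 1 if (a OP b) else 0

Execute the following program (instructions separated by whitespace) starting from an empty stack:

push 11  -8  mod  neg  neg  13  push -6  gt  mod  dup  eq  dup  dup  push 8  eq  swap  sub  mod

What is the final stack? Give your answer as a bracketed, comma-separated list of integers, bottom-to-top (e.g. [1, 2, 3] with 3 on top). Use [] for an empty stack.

Answer: [0]

Derivation:
After 'push 11': [11]
After 'push -8': [11, -8]
After 'mod': [-5]
After 'neg': [5]
After 'neg': [-5]
After 'push 13': [-5, 13]
After 'push -6': [-5, 13, -6]
After 'gt': [-5, 1]
After 'mod': [0]
After 'dup': [0, 0]
After 'eq': [1]
After 'dup': [1, 1]
After 'dup': [1, 1, 1]
After 'push 8': [1, 1, 1, 8]
After 'eq': [1, 1, 0]
After 'swap': [1, 0, 1]
After 'sub': [1, -1]
After 'mod': [0]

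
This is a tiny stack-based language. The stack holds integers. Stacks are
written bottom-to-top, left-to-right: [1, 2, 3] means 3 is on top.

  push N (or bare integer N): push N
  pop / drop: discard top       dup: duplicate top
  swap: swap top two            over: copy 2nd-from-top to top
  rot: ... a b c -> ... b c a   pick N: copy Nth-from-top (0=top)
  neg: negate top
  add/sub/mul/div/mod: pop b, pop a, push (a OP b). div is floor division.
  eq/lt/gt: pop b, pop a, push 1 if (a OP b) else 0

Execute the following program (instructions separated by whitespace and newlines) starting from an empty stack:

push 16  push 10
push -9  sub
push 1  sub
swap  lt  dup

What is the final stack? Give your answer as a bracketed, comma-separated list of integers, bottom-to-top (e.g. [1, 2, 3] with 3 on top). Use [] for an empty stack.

After 'push 16': [16]
After 'push 10': [16, 10]
After 'push -9': [16, 10, -9]
After 'sub': [16, 19]
After 'push 1': [16, 19, 1]
After 'sub': [16, 18]
After 'swap': [18, 16]
After 'lt': [0]
After 'dup': [0, 0]

Answer: [0, 0]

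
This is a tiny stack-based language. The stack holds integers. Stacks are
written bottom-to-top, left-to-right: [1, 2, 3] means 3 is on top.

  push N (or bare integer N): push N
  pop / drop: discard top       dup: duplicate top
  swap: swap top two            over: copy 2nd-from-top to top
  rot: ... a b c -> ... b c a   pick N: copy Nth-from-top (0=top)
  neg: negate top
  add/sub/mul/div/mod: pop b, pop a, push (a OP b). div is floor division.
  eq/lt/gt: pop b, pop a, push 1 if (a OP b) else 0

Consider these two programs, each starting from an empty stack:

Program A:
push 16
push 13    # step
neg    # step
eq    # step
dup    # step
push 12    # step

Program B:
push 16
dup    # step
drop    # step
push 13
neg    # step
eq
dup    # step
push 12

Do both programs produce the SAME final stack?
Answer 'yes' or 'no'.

Program A trace:
  After 'push 16': [16]
  After 'push 13': [16, 13]
  After 'neg': [16, -13]
  After 'eq': [0]
  After 'dup': [0, 0]
  After 'push 12': [0, 0, 12]
Program A final stack: [0, 0, 12]

Program B trace:
  After 'push 16': [16]
  After 'dup': [16, 16]
  After 'drop': [16]
  After 'push 13': [16, 13]
  After 'neg': [16, -13]
  After 'eq': [0]
  After 'dup': [0, 0]
  After 'push 12': [0, 0, 12]
Program B final stack: [0, 0, 12]
Same: yes

Answer: yes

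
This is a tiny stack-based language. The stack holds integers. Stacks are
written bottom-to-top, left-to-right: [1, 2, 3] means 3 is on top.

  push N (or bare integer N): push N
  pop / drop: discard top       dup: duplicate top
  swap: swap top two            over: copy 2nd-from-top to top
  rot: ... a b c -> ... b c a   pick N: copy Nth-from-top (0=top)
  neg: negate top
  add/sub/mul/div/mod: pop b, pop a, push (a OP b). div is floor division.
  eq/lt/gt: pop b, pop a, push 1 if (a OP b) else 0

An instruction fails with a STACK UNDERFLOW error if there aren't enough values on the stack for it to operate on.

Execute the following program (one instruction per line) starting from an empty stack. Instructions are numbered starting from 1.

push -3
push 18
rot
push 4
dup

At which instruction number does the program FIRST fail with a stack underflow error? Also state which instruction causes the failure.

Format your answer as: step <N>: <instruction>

Answer: step 3: rot

Derivation:
Step 1 ('push -3'): stack = [-3], depth = 1
Step 2 ('push 18'): stack = [-3, 18], depth = 2
Step 3 ('rot'): needs 3 value(s) but depth is 2 — STACK UNDERFLOW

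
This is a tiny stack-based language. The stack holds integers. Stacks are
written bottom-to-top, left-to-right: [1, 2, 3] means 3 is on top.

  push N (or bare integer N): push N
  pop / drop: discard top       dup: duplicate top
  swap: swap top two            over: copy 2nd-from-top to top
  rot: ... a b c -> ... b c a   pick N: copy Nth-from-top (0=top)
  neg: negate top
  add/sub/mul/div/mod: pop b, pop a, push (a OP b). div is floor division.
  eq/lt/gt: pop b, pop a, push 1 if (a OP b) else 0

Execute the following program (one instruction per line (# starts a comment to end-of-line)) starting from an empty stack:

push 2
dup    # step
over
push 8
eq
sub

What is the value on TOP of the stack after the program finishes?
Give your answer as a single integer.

Answer: 2

Derivation:
After 'push 2': [2]
After 'dup': [2, 2]
After 'over': [2, 2, 2]
After 'push 8': [2, 2, 2, 8]
After 'eq': [2, 2, 0]
After 'sub': [2, 2]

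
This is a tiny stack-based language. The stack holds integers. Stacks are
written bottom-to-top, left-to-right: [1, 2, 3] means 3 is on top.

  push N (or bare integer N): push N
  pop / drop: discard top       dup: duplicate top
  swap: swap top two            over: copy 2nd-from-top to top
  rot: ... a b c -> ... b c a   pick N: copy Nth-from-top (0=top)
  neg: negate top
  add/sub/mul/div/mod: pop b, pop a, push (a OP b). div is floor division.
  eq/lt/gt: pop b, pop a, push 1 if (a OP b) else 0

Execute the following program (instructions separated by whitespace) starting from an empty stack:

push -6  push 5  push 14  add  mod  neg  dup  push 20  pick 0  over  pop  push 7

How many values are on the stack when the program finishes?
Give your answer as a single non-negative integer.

Answer: 5

Derivation:
After 'push -6': stack = [-6] (depth 1)
After 'push 5': stack = [-6, 5] (depth 2)
After 'push 14': stack = [-6, 5, 14] (depth 3)
After 'add': stack = [-6, 19] (depth 2)
After 'mod': stack = [13] (depth 1)
After 'neg': stack = [-13] (depth 1)
After 'dup': stack = [-13, -13] (depth 2)
After 'push 20': stack = [-13, -13, 20] (depth 3)
After 'pick 0': stack = [-13, -13, 20, 20] (depth 4)
After 'over': stack = [-13, -13, 20, 20, 20] (depth 5)
After 'pop': stack = [-13, -13, 20, 20] (depth 4)
After 'push 7': stack = [-13, -13, 20, 20, 7] (depth 5)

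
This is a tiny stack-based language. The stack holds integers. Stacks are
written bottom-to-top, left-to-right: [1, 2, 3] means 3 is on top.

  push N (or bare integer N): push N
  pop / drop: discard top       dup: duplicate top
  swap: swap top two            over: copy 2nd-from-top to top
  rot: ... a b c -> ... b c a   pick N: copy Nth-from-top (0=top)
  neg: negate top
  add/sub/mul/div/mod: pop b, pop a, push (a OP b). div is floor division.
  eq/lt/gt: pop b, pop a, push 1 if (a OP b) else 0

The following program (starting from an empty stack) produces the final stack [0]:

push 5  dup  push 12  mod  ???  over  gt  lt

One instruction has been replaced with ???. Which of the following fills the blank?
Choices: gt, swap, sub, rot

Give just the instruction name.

Stack before ???: [5, 5]
Stack after ???:  [5, 5]
Checking each choice:
  gt: stack underflow (need 2, have 1)
  swap: MATCH
  sub: stack underflow (need 2, have 1)
  rot: stack underflow (need 3, have 2)


Answer: swap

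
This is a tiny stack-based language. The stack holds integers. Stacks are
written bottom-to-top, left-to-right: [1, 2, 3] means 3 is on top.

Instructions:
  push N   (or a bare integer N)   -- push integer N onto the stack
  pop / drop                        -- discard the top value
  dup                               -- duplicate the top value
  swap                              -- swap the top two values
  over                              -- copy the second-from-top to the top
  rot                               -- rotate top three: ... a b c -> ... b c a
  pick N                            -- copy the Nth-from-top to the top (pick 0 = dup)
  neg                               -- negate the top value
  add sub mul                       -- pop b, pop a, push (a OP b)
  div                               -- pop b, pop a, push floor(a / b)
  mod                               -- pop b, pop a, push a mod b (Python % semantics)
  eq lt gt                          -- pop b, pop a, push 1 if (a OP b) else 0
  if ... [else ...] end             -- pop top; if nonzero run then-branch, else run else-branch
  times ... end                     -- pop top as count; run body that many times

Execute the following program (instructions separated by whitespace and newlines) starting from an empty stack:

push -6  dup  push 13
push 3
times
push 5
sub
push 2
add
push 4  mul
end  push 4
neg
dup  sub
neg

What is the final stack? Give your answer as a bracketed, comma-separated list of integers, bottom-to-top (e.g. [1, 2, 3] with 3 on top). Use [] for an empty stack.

Answer: [-6, -6, 580, 0]

Derivation:
After 'push -6': [-6]
After 'dup': [-6, -6]
After 'push 13': [-6, -6, 13]
After 'push 3': [-6, -6, 13, 3]
After 'times': [-6, -6, 13]
After 'push 5': [-6, -6, 13, 5]
After 'sub': [-6, -6, 8]
After 'push 2': [-6, -6, 8, 2]
After 'add': [-6, -6, 10]
After 'push 4': [-6, -6, 10, 4]
After 'mul': [-6, -6, 40]
After 'push 5': [-6, -6, 40, 5]
  ...
After 'mul': [-6, -6, 148]
After 'push 5': [-6, -6, 148, 5]
After 'sub': [-6, -6, 143]
After 'push 2': [-6, -6, 143, 2]
After 'add': [-6, -6, 145]
After 'push 4': [-6, -6, 145, 4]
After 'mul': [-6, -6, 580]
After 'push 4': [-6, -6, 580, 4]
After 'neg': [-6, -6, 580, -4]
After 'dup': [-6, -6, 580, -4, -4]
After 'sub': [-6, -6, 580, 0]
After 'neg': [-6, -6, 580, 0]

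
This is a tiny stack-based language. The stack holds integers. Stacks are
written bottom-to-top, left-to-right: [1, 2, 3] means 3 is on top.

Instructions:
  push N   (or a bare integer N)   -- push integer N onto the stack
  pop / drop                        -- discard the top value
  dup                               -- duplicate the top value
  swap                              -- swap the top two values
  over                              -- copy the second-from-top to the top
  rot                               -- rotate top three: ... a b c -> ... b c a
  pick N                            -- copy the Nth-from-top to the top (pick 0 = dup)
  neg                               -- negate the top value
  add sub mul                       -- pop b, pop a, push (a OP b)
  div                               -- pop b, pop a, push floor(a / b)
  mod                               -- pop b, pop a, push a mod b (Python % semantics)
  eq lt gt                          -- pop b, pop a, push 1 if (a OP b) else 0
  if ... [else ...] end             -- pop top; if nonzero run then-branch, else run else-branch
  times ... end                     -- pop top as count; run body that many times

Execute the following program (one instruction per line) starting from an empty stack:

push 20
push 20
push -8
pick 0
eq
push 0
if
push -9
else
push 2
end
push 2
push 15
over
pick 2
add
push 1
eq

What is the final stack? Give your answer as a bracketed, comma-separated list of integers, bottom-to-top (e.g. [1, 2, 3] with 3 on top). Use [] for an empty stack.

Answer: [20, 20, 1, 2, 2, 15, 0]

Derivation:
After 'push 20': [20]
After 'push 20': [20, 20]
After 'push -8': [20, 20, -8]
After 'pick 0': [20, 20, -8, -8]
After 'eq': [20, 20, 1]
After 'push 0': [20, 20, 1, 0]
After 'if': [20, 20, 1]
After 'push 2': [20, 20, 1, 2]
After 'push 2': [20, 20, 1, 2, 2]
After 'push 15': [20, 20, 1, 2, 2, 15]
After 'over': [20, 20, 1, 2, 2, 15, 2]
After 'pick 2': [20, 20, 1, 2, 2, 15, 2, 2]
After 'add': [20, 20, 1, 2, 2, 15, 4]
After 'push 1': [20, 20, 1, 2, 2, 15, 4, 1]
After 'eq': [20, 20, 1, 2, 2, 15, 0]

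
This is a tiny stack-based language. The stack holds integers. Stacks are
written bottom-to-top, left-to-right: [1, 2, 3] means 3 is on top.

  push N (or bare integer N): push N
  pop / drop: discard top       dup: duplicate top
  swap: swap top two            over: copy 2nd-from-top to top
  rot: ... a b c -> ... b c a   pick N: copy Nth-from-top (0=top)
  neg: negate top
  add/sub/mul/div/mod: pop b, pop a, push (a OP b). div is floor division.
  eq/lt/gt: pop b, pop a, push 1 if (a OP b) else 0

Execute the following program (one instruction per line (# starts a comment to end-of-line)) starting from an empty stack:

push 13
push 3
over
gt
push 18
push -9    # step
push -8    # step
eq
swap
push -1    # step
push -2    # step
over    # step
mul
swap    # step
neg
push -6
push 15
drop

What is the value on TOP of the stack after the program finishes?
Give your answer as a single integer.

After 'push 13': [13]
After 'push 3': [13, 3]
After 'over': [13, 3, 13]
After 'gt': [13, 0]
After 'push 18': [13, 0, 18]
After 'push -9': [13, 0, 18, -9]
After 'push -8': [13, 0, 18, -9, -8]
After 'eq': [13, 0, 18, 0]
After 'swap': [13, 0, 0, 18]
After 'push -1': [13, 0, 0, 18, -1]
After 'push -2': [13, 0, 0, 18, -1, -2]
After 'over': [13, 0, 0, 18, -1, -2, -1]
After 'mul': [13, 0, 0, 18, -1, 2]
After 'swap': [13, 0, 0, 18, 2, -1]
After 'neg': [13, 0, 0, 18, 2, 1]
After 'push -6': [13, 0, 0, 18, 2, 1, -6]
After 'push 15': [13, 0, 0, 18, 2, 1, -6, 15]
After 'drop': [13, 0, 0, 18, 2, 1, -6]

Answer: -6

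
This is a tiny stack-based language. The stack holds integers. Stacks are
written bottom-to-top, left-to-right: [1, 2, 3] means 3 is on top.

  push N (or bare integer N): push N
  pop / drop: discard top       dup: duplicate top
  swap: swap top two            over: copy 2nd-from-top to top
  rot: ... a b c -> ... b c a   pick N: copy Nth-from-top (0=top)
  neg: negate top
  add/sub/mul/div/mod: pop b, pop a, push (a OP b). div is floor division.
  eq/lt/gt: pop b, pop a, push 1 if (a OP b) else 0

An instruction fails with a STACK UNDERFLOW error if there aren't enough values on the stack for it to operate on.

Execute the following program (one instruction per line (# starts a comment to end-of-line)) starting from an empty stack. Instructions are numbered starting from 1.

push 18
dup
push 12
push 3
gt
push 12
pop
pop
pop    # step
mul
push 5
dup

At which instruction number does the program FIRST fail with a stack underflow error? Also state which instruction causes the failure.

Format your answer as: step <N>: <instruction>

Answer: step 10: mul

Derivation:
Step 1 ('push 18'): stack = [18], depth = 1
Step 2 ('dup'): stack = [18, 18], depth = 2
Step 3 ('push 12'): stack = [18, 18, 12], depth = 3
Step 4 ('push 3'): stack = [18, 18, 12, 3], depth = 4
Step 5 ('gt'): stack = [18, 18, 1], depth = 3
Step 6 ('push 12'): stack = [18, 18, 1, 12], depth = 4
Step 7 ('pop'): stack = [18, 18, 1], depth = 3
Step 8 ('pop'): stack = [18, 18], depth = 2
Step 9 ('pop'): stack = [18], depth = 1
Step 10 ('mul'): needs 2 value(s) but depth is 1 — STACK UNDERFLOW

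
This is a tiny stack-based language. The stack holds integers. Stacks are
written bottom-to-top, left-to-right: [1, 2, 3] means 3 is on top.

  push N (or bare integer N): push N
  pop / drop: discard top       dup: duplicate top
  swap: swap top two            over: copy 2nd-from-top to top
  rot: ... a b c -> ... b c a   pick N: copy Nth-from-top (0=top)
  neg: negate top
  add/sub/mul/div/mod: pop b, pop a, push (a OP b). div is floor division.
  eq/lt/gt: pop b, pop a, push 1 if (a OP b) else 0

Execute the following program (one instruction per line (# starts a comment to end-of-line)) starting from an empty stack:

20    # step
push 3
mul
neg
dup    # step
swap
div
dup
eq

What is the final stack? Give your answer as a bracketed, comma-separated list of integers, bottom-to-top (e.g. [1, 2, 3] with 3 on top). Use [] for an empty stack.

Answer: [1]

Derivation:
After 'push 20': [20]
After 'push 3': [20, 3]
After 'mul': [60]
After 'neg': [-60]
After 'dup': [-60, -60]
After 'swap': [-60, -60]
After 'div': [1]
After 'dup': [1, 1]
After 'eq': [1]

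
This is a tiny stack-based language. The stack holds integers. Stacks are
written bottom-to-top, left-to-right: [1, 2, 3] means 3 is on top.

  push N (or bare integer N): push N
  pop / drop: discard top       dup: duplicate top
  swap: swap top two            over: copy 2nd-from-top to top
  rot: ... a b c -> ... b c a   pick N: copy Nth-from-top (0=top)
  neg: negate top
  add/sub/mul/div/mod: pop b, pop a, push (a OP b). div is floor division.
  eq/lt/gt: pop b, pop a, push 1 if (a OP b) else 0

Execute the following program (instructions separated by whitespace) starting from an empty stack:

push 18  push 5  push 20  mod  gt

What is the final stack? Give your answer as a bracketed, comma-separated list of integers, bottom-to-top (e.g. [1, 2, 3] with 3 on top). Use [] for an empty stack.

Answer: [1]

Derivation:
After 'push 18': [18]
After 'push 5': [18, 5]
After 'push 20': [18, 5, 20]
After 'mod': [18, 5]
After 'gt': [1]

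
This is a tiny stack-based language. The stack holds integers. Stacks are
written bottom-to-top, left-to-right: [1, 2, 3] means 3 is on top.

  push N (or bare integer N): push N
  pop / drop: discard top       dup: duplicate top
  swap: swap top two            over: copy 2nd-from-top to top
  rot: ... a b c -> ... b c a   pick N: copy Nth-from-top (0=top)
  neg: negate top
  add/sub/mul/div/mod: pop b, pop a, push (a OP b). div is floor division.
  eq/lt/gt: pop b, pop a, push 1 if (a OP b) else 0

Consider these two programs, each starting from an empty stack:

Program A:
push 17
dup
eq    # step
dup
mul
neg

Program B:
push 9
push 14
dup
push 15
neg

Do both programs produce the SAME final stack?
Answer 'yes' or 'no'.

Answer: no

Derivation:
Program A trace:
  After 'push 17': [17]
  After 'dup': [17, 17]
  After 'eq': [1]
  After 'dup': [1, 1]
  After 'mul': [1]
  After 'neg': [-1]
Program A final stack: [-1]

Program B trace:
  After 'push 9': [9]
  After 'push 14': [9, 14]
  After 'dup': [9, 14, 14]
  After 'push 15': [9, 14, 14, 15]
  After 'neg': [9, 14, 14, -15]
Program B final stack: [9, 14, 14, -15]
Same: no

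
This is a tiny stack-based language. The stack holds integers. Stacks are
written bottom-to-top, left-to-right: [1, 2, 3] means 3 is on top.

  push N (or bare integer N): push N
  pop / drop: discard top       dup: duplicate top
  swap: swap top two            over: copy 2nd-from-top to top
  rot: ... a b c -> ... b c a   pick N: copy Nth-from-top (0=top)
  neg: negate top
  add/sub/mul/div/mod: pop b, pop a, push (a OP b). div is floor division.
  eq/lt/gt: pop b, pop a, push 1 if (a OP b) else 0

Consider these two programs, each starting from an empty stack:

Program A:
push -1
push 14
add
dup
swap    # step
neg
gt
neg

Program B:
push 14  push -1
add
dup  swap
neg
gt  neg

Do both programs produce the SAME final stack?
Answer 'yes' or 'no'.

Program A trace:
  After 'push -1': [-1]
  After 'push 14': [-1, 14]
  After 'add': [13]
  After 'dup': [13, 13]
  After 'swap': [13, 13]
  After 'neg': [13, -13]
  After 'gt': [1]
  After 'neg': [-1]
Program A final stack: [-1]

Program B trace:
  After 'push 14': [14]
  After 'push -1': [14, -1]
  After 'add': [13]
  After 'dup': [13, 13]
  After 'swap': [13, 13]
  After 'neg': [13, -13]
  After 'gt': [1]
  After 'neg': [-1]
Program B final stack: [-1]
Same: yes

Answer: yes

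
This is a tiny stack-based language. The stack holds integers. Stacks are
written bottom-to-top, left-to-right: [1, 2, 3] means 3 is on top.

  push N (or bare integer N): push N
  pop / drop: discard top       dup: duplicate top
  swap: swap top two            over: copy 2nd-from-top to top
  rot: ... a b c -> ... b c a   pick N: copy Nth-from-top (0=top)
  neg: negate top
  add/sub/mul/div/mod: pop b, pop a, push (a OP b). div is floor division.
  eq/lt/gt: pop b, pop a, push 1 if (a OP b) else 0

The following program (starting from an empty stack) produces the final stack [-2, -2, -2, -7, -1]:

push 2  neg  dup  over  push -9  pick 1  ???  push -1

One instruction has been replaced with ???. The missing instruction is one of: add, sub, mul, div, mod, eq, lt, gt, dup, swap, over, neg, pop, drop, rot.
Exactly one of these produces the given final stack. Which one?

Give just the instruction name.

Answer: sub

Derivation:
Stack before ???: [-2, -2, -2, -9, -2]
Stack after ???:  [-2, -2, -2, -7]
The instruction that transforms [-2, -2, -2, -9, -2] -> [-2, -2, -2, -7] is: sub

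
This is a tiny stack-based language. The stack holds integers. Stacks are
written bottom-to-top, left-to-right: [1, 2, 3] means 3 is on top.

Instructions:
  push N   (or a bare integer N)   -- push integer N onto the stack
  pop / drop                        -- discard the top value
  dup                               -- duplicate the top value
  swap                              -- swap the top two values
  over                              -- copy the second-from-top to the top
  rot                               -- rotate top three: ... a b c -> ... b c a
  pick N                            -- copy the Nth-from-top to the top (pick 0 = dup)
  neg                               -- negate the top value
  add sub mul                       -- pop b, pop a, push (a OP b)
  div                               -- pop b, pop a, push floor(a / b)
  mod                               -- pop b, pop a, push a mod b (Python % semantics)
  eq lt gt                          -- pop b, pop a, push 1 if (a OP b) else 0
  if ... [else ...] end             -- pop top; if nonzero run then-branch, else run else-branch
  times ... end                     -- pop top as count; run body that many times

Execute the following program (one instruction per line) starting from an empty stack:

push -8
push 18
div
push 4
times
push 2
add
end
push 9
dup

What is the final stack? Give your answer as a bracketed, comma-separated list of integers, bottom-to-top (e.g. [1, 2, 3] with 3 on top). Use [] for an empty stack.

After 'push -8': [-8]
After 'push 18': [-8, 18]
After 'div': [-1]
After 'push 4': [-1, 4]
After 'times': [-1]
After 'push 2': [-1, 2]
After 'add': [1]
After 'push 2': [1, 2]
After 'add': [3]
After 'push 2': [3, 2]
After 'add': [5]
After 'push 2': [5, 2]
After 'add': [7]
After 'push 9': [7, 9]
After 'dup': [7, 9, 9]

Answer: [7, 9, 9]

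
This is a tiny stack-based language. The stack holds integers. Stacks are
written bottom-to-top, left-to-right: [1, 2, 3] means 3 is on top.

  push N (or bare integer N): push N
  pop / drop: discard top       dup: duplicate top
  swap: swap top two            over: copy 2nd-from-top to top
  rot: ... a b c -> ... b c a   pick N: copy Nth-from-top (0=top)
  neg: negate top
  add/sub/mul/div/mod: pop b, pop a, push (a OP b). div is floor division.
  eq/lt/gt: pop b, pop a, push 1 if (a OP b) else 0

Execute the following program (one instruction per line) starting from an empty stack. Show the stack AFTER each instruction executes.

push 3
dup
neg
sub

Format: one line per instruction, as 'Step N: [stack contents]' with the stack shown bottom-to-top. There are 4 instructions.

Step 1: [3]
Step 2: [3, 3]
Step 3: [3, -3]
Step 4: [6]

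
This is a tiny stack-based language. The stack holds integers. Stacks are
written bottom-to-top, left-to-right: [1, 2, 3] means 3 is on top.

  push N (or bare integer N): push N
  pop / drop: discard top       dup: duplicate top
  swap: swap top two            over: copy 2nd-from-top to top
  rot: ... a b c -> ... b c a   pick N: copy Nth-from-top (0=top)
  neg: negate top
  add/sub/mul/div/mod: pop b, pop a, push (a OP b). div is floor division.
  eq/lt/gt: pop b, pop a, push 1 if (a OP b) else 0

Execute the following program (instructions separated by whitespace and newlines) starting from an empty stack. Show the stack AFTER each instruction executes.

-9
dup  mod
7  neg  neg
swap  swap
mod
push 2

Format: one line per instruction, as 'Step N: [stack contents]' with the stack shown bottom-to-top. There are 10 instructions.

Step 1: [-9]
Step 2: [-9, -9]
Step 3: [0]
Step 4: [0, 7]
Step 5: [0, -7]
Step 6: [0, 7]
Step 7: [7, 0]
Step 8: [0, 7]
Step 9: [0]
Step 10: [0, 2]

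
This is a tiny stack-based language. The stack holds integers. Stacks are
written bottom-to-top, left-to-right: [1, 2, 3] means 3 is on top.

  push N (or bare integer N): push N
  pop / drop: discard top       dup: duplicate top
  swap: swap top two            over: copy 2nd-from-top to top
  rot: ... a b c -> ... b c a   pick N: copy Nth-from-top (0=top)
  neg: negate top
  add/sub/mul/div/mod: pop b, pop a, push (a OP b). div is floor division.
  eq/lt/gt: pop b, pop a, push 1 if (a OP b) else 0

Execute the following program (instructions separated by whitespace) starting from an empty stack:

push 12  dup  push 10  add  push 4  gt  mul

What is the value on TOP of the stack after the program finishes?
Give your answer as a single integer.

Answer: 12

Derivation:
After 'push 12': [12]
After 'dup': [12, 12]
After 'push 10': [12, 12, 10]
After 'add': [12, 22]
After 'push 4': [12, 22, 4]
After 'gt': [12, 1]
After 'mul': [12]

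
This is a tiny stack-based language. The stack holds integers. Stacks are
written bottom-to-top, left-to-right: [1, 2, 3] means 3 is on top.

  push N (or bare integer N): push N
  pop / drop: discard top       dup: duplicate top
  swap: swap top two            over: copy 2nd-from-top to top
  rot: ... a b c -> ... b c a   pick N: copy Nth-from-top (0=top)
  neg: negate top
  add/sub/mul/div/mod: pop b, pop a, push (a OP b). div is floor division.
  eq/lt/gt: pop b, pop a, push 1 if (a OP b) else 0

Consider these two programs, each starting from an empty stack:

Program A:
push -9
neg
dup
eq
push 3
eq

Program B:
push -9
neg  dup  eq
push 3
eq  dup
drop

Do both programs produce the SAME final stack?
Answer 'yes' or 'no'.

Program A trace:
  After 'push -9': [-9]
  After 'neg': [9]
  After 'dup': [9, 9]
  After 'eq': [1]
  After 'push 3': [1, 3]
  After 'eq': [0]
Program A final stack: [0]

Program B trace:
  After 'push -9': [-9]
  After 'neg': [9]
  After 'dup': [9, 9]
  After 'eq': [1]
  After 'push 3': [1, 3]
  After 'eq': [0]
  After 'dup': [0, 0]
  After 'drop': [0]
Program B final stack: [0]
Same: yes

Answer: yes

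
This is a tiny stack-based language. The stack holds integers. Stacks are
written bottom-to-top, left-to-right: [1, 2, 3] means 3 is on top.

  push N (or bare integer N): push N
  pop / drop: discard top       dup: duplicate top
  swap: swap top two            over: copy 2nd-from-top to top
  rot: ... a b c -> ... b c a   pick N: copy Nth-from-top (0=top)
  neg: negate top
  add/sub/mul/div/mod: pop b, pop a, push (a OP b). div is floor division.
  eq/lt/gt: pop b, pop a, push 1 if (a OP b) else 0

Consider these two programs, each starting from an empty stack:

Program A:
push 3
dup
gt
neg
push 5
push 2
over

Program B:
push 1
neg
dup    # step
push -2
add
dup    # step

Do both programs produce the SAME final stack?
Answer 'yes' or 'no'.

Answer: no

Derivation:
Program A trace:
  After 'push 3': [3]
  After 'dup': [3, 3]
  After 'gt': [0]
  After 'neg': [0]
  After 'push 5': [0, 5]
  After 'push 2': [0, 5, 2]
  After 'over': [0, 5, 2, 5]
Program A final stack: [0, 5, 2, 5]

Program B trace:
  After 'push 1': [1]
  After 'neg': [-1]
  After 'dup': [-1, -1]
  After 'push -2': [-1, -1, -2]
  After 'add': [-1, -3]
  After 'dup': [-1, -3, -3]
Program B final stack: [-1, -3, -3]
Same: no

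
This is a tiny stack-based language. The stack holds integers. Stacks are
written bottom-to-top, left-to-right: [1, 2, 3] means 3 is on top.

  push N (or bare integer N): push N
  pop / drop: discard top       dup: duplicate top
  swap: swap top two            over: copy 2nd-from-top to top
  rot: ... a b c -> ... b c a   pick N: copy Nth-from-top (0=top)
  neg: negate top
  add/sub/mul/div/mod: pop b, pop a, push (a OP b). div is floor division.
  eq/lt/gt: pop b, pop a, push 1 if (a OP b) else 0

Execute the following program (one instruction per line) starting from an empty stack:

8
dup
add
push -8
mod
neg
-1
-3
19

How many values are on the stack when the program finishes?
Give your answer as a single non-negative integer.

Answer: 4

Derivation:
After 'push 8': stack = [8] (depth 1)
After 'dup': stack = [8, 8] (depth 2)
After 'add': stack = [16] (depth 1)
After 'push -8': stack = [16, -8] (depth 2)
After 'mod': stack = [0] (depth 1)
After 'neg': stack = [0] (depth 1)
After 'push -1': stack = [0, -1] (depth 2)
After 'push -3': stack = [0, -1, -3] (depth 3)
After 'push 19': stack = [0, -1, -3, 19] (depth 4)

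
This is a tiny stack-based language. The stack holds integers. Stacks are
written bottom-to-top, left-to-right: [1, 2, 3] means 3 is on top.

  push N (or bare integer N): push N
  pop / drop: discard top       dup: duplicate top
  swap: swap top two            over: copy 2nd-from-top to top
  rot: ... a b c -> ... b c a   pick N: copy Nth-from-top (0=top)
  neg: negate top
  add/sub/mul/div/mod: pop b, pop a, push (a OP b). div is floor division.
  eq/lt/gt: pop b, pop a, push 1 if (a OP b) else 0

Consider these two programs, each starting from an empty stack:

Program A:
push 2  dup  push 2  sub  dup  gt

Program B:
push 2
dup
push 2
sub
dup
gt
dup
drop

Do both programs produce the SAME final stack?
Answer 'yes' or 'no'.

Program A trace:
  After 'push 2': [2]
  After 'dup': [2, 2]
  After 'push 2': [2, 2, 2]
  After 'sub': [2, 0]
  After 'dup': [2, 0, 0]
  After 'gt': [2, 0]
Program A final stack: [2, 0]

Program B trace:
  After 'push 2': [2]
  After 'dup': [2, 2]
  After 'push 2': [2, 2, 2]
  After 'sub': [2, 0]
  After 'dup': [2, 0, 0]
  After 'gt': [2, 0]
  After 'dup': [2, 0, 0]
  After 'drop': [2, 0]
Program B final stack: [2, 0]
Same: yes

Answer: yes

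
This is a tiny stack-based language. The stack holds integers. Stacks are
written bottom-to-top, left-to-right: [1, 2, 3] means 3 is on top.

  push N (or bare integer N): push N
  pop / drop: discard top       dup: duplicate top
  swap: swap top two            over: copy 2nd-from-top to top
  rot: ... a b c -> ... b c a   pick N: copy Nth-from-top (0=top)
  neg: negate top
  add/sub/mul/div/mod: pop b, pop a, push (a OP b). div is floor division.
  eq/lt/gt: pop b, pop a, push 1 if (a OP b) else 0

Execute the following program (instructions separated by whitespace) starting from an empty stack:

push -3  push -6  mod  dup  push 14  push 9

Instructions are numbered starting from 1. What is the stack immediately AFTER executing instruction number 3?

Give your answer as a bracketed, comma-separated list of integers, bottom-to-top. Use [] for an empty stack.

Answer: [-3]

Derivation:
Step 1 ('push -3'): [-3]
Step 2 ('push -6'): [-3, -6]
Step 3 ('mod'): [-3]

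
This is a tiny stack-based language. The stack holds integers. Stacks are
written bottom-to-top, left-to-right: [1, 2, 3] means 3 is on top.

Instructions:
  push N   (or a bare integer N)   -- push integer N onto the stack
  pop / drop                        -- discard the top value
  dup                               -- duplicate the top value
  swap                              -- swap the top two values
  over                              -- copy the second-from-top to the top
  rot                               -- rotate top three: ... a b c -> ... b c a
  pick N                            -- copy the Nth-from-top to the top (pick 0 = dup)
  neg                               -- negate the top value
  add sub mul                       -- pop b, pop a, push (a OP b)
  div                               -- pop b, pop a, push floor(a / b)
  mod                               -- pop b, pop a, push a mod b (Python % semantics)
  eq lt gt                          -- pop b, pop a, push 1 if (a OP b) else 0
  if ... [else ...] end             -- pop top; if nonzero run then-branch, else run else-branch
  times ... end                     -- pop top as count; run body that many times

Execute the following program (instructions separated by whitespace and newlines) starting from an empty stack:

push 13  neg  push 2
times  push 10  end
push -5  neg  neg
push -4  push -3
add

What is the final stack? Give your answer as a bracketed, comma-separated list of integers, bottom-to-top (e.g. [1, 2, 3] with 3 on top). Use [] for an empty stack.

Answer: [-13, 10, 10, -5, -7]

Derivation:
After 'push 13': [13]
After 'neg': [-13]
After 'push 2': [-13, 2]
After 'times': [-13]
After 'push 10': [-13, 10]
After 'push 10': [-13, 10, 10]
After 'push -5': [-13, 10, 10, -5]
After 'neg': [-13, 10, 10, 5]
After 'neg': [-13, 10, 10, -5]
After 'push -4': [-13, 10, 10, -5, -4]
After 'push -3': [-13, 10, 10, -5, -4, -3]
After 'add': [-13, 10, 10, -5, -7]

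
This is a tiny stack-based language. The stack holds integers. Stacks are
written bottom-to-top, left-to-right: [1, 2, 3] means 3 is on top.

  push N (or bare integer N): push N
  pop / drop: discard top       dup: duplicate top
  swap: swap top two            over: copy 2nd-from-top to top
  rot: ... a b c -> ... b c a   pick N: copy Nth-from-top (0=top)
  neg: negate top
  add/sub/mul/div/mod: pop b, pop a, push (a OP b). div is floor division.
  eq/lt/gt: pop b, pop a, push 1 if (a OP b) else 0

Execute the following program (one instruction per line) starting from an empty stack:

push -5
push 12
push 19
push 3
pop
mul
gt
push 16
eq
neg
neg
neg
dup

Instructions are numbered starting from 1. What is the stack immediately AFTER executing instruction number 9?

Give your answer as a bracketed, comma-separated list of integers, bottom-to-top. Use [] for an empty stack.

Step 1 ('push -5'): [-5]
Step 2 ('push 12'): [-5, 12]
Step 3 ('push 19'): [-5, 12, 19]
Step 4 ('push 3'): [-5, 12, 19, 3]
Step 5 ('pop'): [-5, 12, 19]
Step 6 ('mul'): [-5, 228]
Step 7 ('gt'): [0]
Step 8 ('push 16'): [0, 16]
Step 9 ('eq'): [0]

Answer: [0]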